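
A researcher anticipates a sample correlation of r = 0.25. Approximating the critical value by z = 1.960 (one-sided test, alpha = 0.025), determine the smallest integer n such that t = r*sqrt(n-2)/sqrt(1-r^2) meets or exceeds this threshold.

60

r√(n−2)/√(1−r²) ≥ 1.960  ⇔  n−2 ≥ (1.960)²·(1−r²)/r²
(1−r²)/r² = (1−0.0625)/0.0625 = 15.0000
n ≥ 2 + 3.8416·15.0000 = 2 + 57.6240 = 59.6240
⌈59.6240⌉ = 60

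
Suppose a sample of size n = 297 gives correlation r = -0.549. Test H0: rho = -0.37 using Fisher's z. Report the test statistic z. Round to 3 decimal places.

Fisher z: atanh(-0.549) = -0.616949, atanh(-0.37) = -0.388423
z = (z_r − z_0)·√(n−3) = (-0.616949 − (-0.388423))·√294 = -0.228526 · 17.146428 = -3.918

-3.918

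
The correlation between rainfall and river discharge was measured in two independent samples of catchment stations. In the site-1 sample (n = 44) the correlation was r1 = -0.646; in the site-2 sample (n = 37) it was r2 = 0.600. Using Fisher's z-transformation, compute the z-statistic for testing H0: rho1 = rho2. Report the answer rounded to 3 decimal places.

Fisher z-transforms: z1 = atanh(-0.646) = -0.768403, z2 = atanh(0.600) = 0.693147; difference d = -1.461550
Var(d) = 1/41 + 1/34 = 0.0243902 + 0.0294118 = 0.0538020
z = d/√Var(d) = -1.461550 / √0.0538020 = -1.461550 / 0.231953 = -6.301

-6.301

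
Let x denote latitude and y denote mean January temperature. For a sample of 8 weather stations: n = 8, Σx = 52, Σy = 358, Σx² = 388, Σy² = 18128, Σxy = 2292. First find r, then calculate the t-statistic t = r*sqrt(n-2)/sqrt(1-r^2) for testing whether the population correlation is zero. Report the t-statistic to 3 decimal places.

S_xy = nΣxy − ΣxΣy = 8·2292 − 52·358 = 18336 − 18616 = -280
S_xx = nΣx² − (Σx)² = 8·388 − 52² = 3104 − 2704 = 400
S_yy = nΣy² − (Σy)² = 8·18128 − 358² = 145024 − 128164 = 16860
r = S_xy / √(S_xx·S_yy) = -280 / √(400·16860) = -280 / √6744000 = -280 / 2596.9213 = -0.1078
t = r·√(n−2)/√(1−r²) = -0.1078·√6 / √(1−0.011621) = -0.264055 / 0.994173 = -0.266

-0.266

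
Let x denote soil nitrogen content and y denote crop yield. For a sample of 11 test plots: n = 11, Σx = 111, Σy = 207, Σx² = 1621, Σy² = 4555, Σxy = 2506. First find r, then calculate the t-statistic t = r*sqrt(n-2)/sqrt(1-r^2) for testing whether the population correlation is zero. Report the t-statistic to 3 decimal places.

3.165

Numerator: nΣxy − (Σx)(Σy) = 11·2506 − (111)(207) = 4589
Denominator: √[(nΣx²−(Σx)²)(nΣy²−(Σy)²)]
  nΣx²−(Σx)² = 11·1621 − 12321 = 5510;  nΣy²−(Σy)² = 11·4555 − 42849 = 7256
  √(5510·7256) = √39980560 = 6323.0183
r = 4589 / 6323.0183 = 0.7258
t = r·√(n−2)/√(1−r²) = 0.7258·√9 / √(1−0.526786) = 2.177400 / 0.687906 = 3.165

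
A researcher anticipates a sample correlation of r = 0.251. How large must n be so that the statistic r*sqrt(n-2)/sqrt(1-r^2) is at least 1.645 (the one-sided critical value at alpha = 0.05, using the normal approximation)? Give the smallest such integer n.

43

r√(n−2)/√(1−r²) ≥ 1.645  ⇔  n−2 ≥ (1.645)²·(1−r²)/r²
(1−r²)/r² = (1−0.063001)/0.063001 = 14.8728
n ≥ 2 + 2.706025·14.8728 = 2 + 40.2462 = 42.2462
⌈42.2462⌉ = 43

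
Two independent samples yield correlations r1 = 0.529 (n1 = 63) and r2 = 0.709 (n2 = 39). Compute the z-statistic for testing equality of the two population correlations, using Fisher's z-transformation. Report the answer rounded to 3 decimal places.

-1.406

Fisher z-transforms: z1 = atanh(0.529) = 0.588756, z2 = atanh(0.709) = 0.885170; difference d = -0.296414
Var(d) = 1/60 + 1/36 = 0.0166667 + 0.0277778 = 0.0444445
z = d/√Var(d) = -0.296414 / √0.0444445 = -0.296414 / 0.210819 = -1.406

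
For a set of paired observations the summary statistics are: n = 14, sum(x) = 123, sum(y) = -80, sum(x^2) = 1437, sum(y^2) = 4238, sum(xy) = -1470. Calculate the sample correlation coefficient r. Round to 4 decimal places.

-0.6609

S_xy = nΣxy − ΣxΣy = 14·(-1470) − 123·(-80) = -20580 − (-9840) = -10740
S_xx = nΣx² − (Σx)² = 14·1437 − 123² = 20118 − 15129 = 4989
S_yy = nΣy² − (Σy)² = 14·4238 − (-80)² = 59332 − 6400 = 52932
r = S_xy / √(S_xx·S_yy) = -10740 / √(4989·52932) = -10740 / √264077748 = -10740 / 16250.4692 = -0.6609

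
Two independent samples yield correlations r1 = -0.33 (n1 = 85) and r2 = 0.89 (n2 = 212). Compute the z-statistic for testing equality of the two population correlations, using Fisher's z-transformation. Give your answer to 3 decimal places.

-13.543

z1 = atanh(-0.33) = -0.342828,  z2 = atanh(0.89) = 1.421926
SE = √(1/(n1−3) + 1/(n2−3)) = √(1/82 + 1/209) = √(0.0121951 + 0.0047847) = √0.0169798 = 0.130307
z = (z1 − z2)/SE = (-0.342828 − 1.421926) / 0.130307 = -1.764754 / 0.130307 = -13.543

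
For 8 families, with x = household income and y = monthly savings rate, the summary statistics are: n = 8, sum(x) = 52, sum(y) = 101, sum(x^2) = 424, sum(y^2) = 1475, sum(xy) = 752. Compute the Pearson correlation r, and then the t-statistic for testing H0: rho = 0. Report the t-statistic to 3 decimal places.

2.604

Numerator: nΣxy − (Σx)(Σy) = 8·752 − (52)(101) = 764
Denominator: √[(nΣx²−(Σx)²)(nΣy²−(Σy)²)]
  nΣx²−(Σx)² = 8·424 − 2704 = 688;  nΣy²−(Σy)² = 8·1475 − 10201 = 1599
  √(688·1599) = √1100112 = 1048.8622
r = 764 / 1048.8622 = 0.7284
t = r·√(n−2)/√(1−r²) = 0.7284·√6 / √(1−0.530567) = 1.784208 / 0.685152 = 2.604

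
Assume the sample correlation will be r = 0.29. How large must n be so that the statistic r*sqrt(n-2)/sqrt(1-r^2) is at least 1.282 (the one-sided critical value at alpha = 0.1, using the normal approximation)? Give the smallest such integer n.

20

r√(n−2)/√(1−r²) ≥ 1.282  ⇔  n−2 ≥ (1.282)²·(1−r²)/r²
(1−r²)/r² = (1−0.0841)/0.0841 = 10.8906
n ≥ 2 + 1.643524·10.8906 = 2 + 17.8990 = 19.8990
⌈19.8990⌉ = 20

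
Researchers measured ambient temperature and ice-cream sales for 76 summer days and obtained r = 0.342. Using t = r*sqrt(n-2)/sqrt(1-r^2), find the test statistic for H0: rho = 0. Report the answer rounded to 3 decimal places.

3.131

t = r·√(n−2) / √(1−r²) with r = 0.342, n = 76
  = 0.342·√74 / √(1 − 0.116964)
  = 0.342·8.602325 / 0.939700
  = 2.941995 / 0.939700 = 3.131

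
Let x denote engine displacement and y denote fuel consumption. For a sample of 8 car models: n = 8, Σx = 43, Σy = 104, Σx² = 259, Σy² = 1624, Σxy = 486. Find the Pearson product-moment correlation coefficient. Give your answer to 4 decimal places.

-0.8384

S_xy = nΣxy − ΣxΣy = 8·486 − 43·104 = 3888 − 4472 = -584
S_xx = nΣx² − (Σx)² = 8·259 − 43² = 2072 − 1849 = 223
S_yy = nΣy² − (Σy)² = 8·1624 − 104² = 12992 − 10816 = 2176
r = S_xy / √(S_xx·S_yy) = -584 / √(223·2176) = -584 / √485248 = -584 / 696.5974 = -0.8384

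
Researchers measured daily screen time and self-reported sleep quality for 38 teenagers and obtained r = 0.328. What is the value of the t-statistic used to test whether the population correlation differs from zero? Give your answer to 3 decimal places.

2.083

t = r·√(n−2) / √(1−r²) with r = 0.328, n = 38
  = 0.328·√36 / √(1 − 0.107584)
  = 0.328·6.000000 / 0.944678
  = 1.968000 / 0.944678 = 2.083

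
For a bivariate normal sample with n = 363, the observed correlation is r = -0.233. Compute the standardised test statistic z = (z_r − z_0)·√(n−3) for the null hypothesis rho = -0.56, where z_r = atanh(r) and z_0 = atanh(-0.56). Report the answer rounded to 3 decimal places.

z_r = atanh(-0.233) = -0.237359,  z_0 = atanh(-0.56) = -0.632833
SE = 1/√(n−3) = 1/√360 = 0.052705
z = (z_r − z_0)/SE = (-0.237359 − (-0.632833)) / 0.052705 = 0.395474 / 0.052705 = 7.504

7.504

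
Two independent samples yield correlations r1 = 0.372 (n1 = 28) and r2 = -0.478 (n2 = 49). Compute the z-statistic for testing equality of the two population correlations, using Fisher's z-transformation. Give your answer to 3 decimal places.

3.667

Fisher z-transforms: z1 = atanh(0.372) = 0.390742, z2 = atanh(-0.478) = -0.520389; difference d = 0.911131
Var(d) = 1/25 + 1/46 = 0.0400000 + 0.0217391 = 0.0617391
z = d/√Var(d) = 0.911131 / √0.0617391 = 0.911131 / 0.248474 = 3.667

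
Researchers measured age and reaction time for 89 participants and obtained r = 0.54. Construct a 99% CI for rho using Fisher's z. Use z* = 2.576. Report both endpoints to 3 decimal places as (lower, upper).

z_r = atanh(0.54) = 0.604156;  SE = 1/√(n−3) = 1/√86 = 0.107833
z-limits: 0.604156 ± 2.576·0.107833 = 0.604156 ± 0.277778 = [0.326378, 0.881934]
ρ-limits: (tanh 0.326378, tanh 0.881934) = (0.315, 0.707)

(0.315, 0.707)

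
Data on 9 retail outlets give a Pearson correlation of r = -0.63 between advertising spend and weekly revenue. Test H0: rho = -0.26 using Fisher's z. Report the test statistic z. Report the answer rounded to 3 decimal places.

-1.164

z_r = atanh(-0.63) = -0.741416,  z_0 = atanh(-0.26) = -0.266108
SE = 1/√(n−3) = 1/√6 = 0.408248
z = (z_r − z_0)/SE = (-0.741416 − (-0.266108)) / 0.408248 = -0.475308 / 0.408248 = -1.164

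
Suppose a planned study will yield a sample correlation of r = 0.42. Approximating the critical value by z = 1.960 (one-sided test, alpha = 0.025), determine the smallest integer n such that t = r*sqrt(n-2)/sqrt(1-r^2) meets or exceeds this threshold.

20

Need r·√(n−2)/√(1−r²) ≥ 1.960
√(n−2) ≥ 1.960·√(1−0.1764) / 0.42 = 1.960·0.907524 / 0.42 = 4.2351
n−2 ≥ 17.9361  ⇒  n ≥ 19.9361
Smallest integer n = 20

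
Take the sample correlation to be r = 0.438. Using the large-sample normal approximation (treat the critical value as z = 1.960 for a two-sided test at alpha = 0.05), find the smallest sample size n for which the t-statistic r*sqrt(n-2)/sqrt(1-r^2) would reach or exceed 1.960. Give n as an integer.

19

r√(n−2)/√(1−r²) ≥ 1.960  ⇔  n−2 ≥ (1.960)²·(1−r²)/r²
(1−r²)/r² = (1−0.191844)/0.191844 = 4.2126
n ≥ 2 + 3.8416·4.2126 = 2 + 16.1831 = 18.1831
⌈18.1831⌉ = 19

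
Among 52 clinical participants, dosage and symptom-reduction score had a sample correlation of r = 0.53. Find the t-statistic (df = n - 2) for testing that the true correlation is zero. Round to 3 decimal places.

4.419

t = r·√(n−2) / √(1−r²) with r = 0.53, n = 52
  = 0.53·√50 / √(1 − 0.2809)
  = 0.53·7.071068 / 0.847998
  = 3.747666 / 0.847998 = 4.419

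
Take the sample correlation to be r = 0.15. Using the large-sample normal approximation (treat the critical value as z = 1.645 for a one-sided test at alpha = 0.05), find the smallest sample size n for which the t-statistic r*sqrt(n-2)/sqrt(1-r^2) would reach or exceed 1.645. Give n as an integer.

120

Need r·√(n−2)/√(1−r²) ≥ 1.645
√(n−2) ≥ 1.645·√(1−0.0225) / 0.15 = 1.645·0.988686 / 0.15 = 10.8426
n−2 ≥ 117.5620  ⇒  n ≥ 119.5620
Smallest integer n = 120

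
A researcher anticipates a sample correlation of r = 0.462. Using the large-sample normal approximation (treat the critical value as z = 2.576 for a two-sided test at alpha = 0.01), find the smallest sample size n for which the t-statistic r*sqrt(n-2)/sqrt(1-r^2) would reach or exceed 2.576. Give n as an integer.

27

Need r·√(n−2)/√(1−r²) ≥ 2.576
√(n−2) ≥ 2.576·√(1−0.213444) / 0.462 = 2.576·0.886880 / 0.462 = 4.9450
n−2 ≥ 24.4530  ⇒  n ≥ 26.4530
Smallest integer n = 27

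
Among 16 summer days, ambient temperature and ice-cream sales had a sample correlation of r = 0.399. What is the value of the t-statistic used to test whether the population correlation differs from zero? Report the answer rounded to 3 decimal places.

1.628

1 − r² = 1 − 0.159201 = 0.840799;  √(1−r²) = 0.916951
√(n−2) = √14 = 3.741657
t = r·√(n−2)/√(1−r²) = 0.399 · 3.741657 / 0.916951 = 1.628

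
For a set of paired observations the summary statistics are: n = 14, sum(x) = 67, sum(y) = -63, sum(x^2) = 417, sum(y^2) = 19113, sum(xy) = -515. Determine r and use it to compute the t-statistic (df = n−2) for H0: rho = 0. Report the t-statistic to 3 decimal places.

-0.556

S_xy = nΣxy − ΣxΣy = 14·(-515) − 67·(-63) = -7210 − (-4221) = -2989
S_xx = nΣx² − (Σx)² = 14·417 − 67² = 5838 − 4489 = 1349
S_yy = nΣy² − (Σy)² = 14·19113 − (-63)² = 267582 − 3969 = 263613
r = S_xy / √(S_xx·S_yy) = -2989 / √(1349·263613) = -2989 / √355613937 = -2989 / 18857.7288 = -0.1585
t = r·√(n−2)/√(1−r²) = -0.1585·√12 / √(1−0.025122) = -0.549060 / 0.987359 = -0.556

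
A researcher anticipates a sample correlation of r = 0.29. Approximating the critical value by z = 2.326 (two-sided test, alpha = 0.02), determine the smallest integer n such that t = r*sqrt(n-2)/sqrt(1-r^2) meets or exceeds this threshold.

61

r√(n−2)/√(1−r²) ≥ 2.326  ⇔  n−2 ≥ (2.326)²·(1−r²)/r²
(1−r²)/r² = (1−0.0841)/0.0841 = 10.8906
n ≥ 2 + 5.410276·10.8906 = 2 + 58.9212 = 60.9212
⌈60.9212⌉ = 61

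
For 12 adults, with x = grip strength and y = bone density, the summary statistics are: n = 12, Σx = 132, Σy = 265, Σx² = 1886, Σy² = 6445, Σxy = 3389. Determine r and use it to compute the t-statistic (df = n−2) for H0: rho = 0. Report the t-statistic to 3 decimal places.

Numerator: nΣxy − (Σx)(Σy) = 12·3389 − (132)(265) = 5688
Denominator: √[(nΣx²−(Σx)²)(nΣy²−(Σy)²)]
  nΣx²−(Σx)² = 12·1886 − 17424 = 5208;  nΣy²−(Σy)² = 12·6445 − 70225 = 7115
  √(5208·7115) = √37054920 = 6087.2753
r = 5688 / 6087.2753 = 0.9344
t = r·√(n−2)/√(1−r²) = 0.9344·√10 / √(1−0.873103) = 2.954832 / 0.356226 = 8.295

8.295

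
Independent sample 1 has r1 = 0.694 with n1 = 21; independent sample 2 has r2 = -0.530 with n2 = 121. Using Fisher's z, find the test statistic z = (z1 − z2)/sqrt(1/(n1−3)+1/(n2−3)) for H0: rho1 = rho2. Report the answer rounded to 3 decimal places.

5.714

z1 = atanh(0.694) = 0.855631,  z2 = atanh(-0.530) = -0.590145
SE = √(1/(n1−3) + 1/(n2−3)) = √(1/18 + 1/118) = √(0.0555556 + 0.0084746) = √0.0640302 = 0.253042
z = (z1 − z2)/SE = (0.855631 − (-0.590145)) / 0.253042 = 1.445776 / 0.253042 = 5.714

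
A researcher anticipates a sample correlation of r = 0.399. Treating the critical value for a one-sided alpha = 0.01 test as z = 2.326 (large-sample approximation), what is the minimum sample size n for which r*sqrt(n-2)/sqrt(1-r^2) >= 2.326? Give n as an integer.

31

r√(n−2)/√(1−r²) ≥ 2.326  ⇔  n−2 ≥ (2.326)²·(1−r²)/r²
(1−r²)/r² = (1−0.159201)/0.159201 = 5.2814
n ≥ 2 + 5.410276·5.2814 = 2 + 28.5738 = 30.5738
⌈30.5738⌉ = 31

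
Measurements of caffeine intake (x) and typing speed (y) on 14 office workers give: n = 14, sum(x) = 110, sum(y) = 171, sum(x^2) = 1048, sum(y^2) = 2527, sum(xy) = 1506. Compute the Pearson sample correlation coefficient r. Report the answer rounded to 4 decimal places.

Numerator: nΣxy − (Σx)(Σy) = 14·1506 − (110)(171) = 2274
Denominator: √[(nΣx²−(Σx)²)(nΣy²−(Σy)²)]
  nΣx²−(Σx)² = 14·1048 − 12100 = 2572;  nΣy²−(Σy)² = 14·2527 − 29241 = 6137
  √(2572·6137) = √15784364 = 3972.9541
r = 2274 / 3972.9541 = 0.5724

0.5724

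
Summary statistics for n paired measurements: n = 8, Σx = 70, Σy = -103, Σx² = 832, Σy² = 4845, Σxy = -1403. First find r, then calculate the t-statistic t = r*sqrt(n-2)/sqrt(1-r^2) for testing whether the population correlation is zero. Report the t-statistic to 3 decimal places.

S_xy = nΣxy − ΣxΣy = 8·(-1403) − 70·(-103) = -11224 − (-7210) = -4014
S_xx = nΣx² − (Σx)² = 8·832 − 70² = 6656 − 4900 = 1756
S_yy = nΣy² − (Σy)² = 8·4845 − (-103)² = 38760 − 10609 = 28151
r = S_xy / √(S_xx·S_yy) = -4014 / √(1756·28151) = -4014 / √49433156 = -4014 / 7030.8716 = -0.5709
t = r·√(n−2)/√(1−r²) = -0.5709·√6 / √(1−0.325927) = -1.398414 / 0.821019 = -1.703

-1.703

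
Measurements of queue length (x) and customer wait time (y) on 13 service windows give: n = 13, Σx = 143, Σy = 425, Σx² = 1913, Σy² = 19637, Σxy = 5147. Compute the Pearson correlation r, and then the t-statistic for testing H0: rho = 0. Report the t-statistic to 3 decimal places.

Numerator: nΣxy − (Σx)(Σy) = 13·5147 − (143)(425) = 6136
Denominator: √[(nΣx²−(Σx)²)(nΣy²−(Σy)²)]
  nΣx²−(Σx)² = 13·1913 − 20449 = 4420;  nΣy²−(Σy)² = 13·19637 − 180625 = 74656
  √(4420·74656) = √329979520 = 18165.3384
r = 6136 / 18165.3384 = 0.3378
t = r·√(n−2)/√(1−r²) = 0.3378·√11 / √(1−0.114109) = 1.120356 / 0.941218 = 1.190

1.190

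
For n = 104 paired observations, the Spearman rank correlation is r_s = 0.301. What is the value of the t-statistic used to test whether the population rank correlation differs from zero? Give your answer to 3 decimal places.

3.188

1 − r_s² = 1 − 0.090601 = 0.909399;  √(1−r_s²) = 0.953624
√(n−2) = √102 = 10.099505
t = r_s·√(n−2)/√(1−r_s²) = 0.301 · 10.099505 / 0.953624 = 3.188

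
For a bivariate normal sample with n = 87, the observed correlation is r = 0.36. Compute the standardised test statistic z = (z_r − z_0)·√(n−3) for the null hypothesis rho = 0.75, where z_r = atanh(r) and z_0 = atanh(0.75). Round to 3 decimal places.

z_r = atanh(0.36) = 0.376886,  z_0 = atanh(0.75) = 0.972955
SE = 1/√(n−3) = 1/√84 = 0.109109
z = (z_r − z_0)/SE = (0.376886 − 0.972955) / 0.109109 = -0.596069 / 0.109109 = -5.463

-5.463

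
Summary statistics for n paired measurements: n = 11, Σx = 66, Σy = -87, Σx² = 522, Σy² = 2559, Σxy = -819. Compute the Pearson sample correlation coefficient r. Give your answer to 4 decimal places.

Numerator: nΣxy − (Σx)(Σy) = 11·(-819) − (66)(-87) = -3267
Denominator: √[(nΣx²−(Σx)²)(nΣy²−(Σy)²)]
  nΣx²−(Σx)² = 11·522 − 4356 = 1386;  nΣy²−(Σy)² = 11·2559 − 7569 = 20580
  √(1386·20580) = √28523880 = 5340.7752
r = -3267 / 5340.7752 = -0.6117

-0.6117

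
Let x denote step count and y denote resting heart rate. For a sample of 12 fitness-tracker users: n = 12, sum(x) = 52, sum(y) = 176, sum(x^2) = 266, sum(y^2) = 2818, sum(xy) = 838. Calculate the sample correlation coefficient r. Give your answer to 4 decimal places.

Numerator: nΣxy − (Σx)(Σy) = 12·838 − (52)(176) = 904
Denominator: √[(nΣx²−(Σx)²)(nΣy²−(Σy)²)]
  nΣx²−(Σx)² = 12·266 − 2704 = 488;  nΣy²−(Σy)² = 12·2818 − 30976 = 2840
  √(488·2840) = √1385920 = 1177.2510
r = 904 / 1177.2510 = 0.7679

0.7679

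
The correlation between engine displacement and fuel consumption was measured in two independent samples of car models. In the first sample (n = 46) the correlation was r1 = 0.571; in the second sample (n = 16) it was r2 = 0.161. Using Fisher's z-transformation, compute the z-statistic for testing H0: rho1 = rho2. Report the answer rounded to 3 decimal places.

Fisher z-transforms: z1 = atanh(0.571) = 0.649005, z2 = atanh(0.161) = 0.162413; difference d = 0.486592
Var(d) = 1/43 + 1/13 = 0.0232558 + 0.0769231 = 0.1001789
z = d/√Var(d) = 0.486592 / √0.1001789 = 0.486592 / 0.316511 = 1.537

1.537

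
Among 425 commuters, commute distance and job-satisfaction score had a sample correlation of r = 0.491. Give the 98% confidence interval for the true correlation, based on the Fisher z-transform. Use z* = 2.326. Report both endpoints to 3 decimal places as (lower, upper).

Fisher z: z_r = atanh(r) = ½·ln((1+0.491)/(1−0.491)) = 0.537377
SE(z) = 1/√(n−3) = 1/√422 = 0.048679
98% ⇒ z* = 2.326; margin = 2.326·0.048679 = 0.113227
CI on z-scale: (0.424150, 0.650604)
Back-transform: tanh(0.424150) = 0.400421, tanh(0.650604) = 0.572076

(0.400, 0.572)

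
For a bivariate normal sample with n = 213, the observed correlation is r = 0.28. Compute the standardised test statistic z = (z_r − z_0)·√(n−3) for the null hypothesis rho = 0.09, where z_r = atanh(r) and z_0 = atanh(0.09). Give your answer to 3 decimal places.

2.861

z_r = atanh(0.28) = 0.287682,  z_0 = atanh(0.09) = 0.090244
SE = 1/√(n−3) = 1/√210 = 0.069007
z = (z_r − z_0)/SE = (0.287682 − 0.090244) / 0.069007 = 0.197438 / 0.069007 = 2.861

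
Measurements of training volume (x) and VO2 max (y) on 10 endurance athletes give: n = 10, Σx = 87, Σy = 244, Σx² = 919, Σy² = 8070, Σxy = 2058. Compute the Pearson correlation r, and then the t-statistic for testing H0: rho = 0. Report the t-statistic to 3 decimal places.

Numerator: nΣxy − (Σx)(Σy) = 10·2058 − (87)(244) = -648
Denominator: √[(nΣx²−(Σx)²)(nΣy²−(Σy)²)]
  nΣx²−(Σx)² = 10·919 − 7569 = 1621;  nΣy²−(Σy)² = 10·8070 − 59536 = 21164
  √(1621·21164) = √34306844 = 5857.2045
r = -648 / 5857.2045 = -0.1106
t = r·√(n−2)/√(1−r²) = -0.1106·√8 / √(1−0.012232) = -0.312824 / 0.993865 = -0.315

-0.315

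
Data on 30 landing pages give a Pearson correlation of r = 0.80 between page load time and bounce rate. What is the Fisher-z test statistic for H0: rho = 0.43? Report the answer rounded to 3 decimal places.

z_r = atanh(0.80) = 1.098612,  z_0 = atanh(0.43) = 0.459897
SE = 1/√(n−3) = 1/√27 = 0.192450
z = (z_r − z_0)/SE = (1.098612 − 0.459897) / 0.192450 = 0.638715 / 0.192450 = 3.319

3.319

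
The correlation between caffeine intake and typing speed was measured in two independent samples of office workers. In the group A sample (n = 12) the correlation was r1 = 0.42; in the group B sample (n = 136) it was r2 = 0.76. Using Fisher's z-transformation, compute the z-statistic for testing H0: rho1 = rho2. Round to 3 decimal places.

-1.593

Fisher z-transforms: z1 = atanh(0.42) = 0.447692, z2 = atanh(0.76) = 0.996215; difference d = -0.548523
Var(d) = 1/9 + 1/133 = 0.1111111 + 0.0075188 = 0.1186299
z = d/√Var(d) = -0.548523 / √0.1186299 = -0.548523 / 0.344427 = -1.593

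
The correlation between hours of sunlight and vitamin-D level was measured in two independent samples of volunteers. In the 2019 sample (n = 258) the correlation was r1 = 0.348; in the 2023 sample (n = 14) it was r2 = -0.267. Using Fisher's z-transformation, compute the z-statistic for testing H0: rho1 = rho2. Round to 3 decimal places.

z1 = atanh(0.348) = 0.363166,  z2 = atanh(-0.267) = -0.273631
SE = √(1/(n1−3) + 1/(n2−3)) = √(1/255 + 1/11) = √(0.0039216 + 0.0909091) = √0.0948307 = 0.307946
z = (z1 − z2)/SE = (0.363166 − (-0.273631)) / 0.307946 = 0.636797 / 0.307946 = 2.068

2.068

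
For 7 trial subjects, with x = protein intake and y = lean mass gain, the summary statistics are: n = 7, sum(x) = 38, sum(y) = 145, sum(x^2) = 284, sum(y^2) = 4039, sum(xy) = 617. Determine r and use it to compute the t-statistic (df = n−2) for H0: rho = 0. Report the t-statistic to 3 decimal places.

Numerator: nΣxy − (Σx)(Σy) = 7·617 − (38)(145) = -1191
Denominator: √[(nΣx²−(Σx)²)(nΣy²−(Σy)²)]
  nΣx²−(Σx)² = 7·284 − 1444 = 544;  nΣy²−(Σy)² = 7·4039 − 21025 = 7248
  √(544·7248) = √3942912 = 1985.6767
r = -1191 / 1985.6767 = -0.5998
t = r·√(n−2)/√(1−r²) = -0.5998·√5 / √(1−0.359760) = -1.341194 / 0.800150 = -1.676

-1.676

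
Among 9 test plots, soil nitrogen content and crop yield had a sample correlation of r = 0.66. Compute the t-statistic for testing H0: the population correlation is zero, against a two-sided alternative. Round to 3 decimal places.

2.324

t = r·√(n−2) / √(1−r²) with r = 0.66, n = 9
  = 0.66·√7 / √(1 − 0.4356)
  = 0.66·2.645751 / 0.751266
  = 1.746196 / 0.751266 = 2.324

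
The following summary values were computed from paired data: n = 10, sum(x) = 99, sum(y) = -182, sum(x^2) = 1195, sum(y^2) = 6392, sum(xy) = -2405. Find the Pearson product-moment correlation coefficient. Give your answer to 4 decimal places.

-0.7415

Numerator: nΣxy − (Σx)(Σy) = 10·(-2405) − (99)(-182) = -6032
Denominator: √[(nΣx²−(Σx)²)(nΣy²−(Σy)²)]
  nΣx²−(Σx)² = 10·1195 − 9801 = 2149;  nΣy²−(Σy)² = 10·6392 − 33124 = 30796
  √(2149·30796) = √66180604 = 8135.1462
r = -6032 / 8135.1462 = -0.7415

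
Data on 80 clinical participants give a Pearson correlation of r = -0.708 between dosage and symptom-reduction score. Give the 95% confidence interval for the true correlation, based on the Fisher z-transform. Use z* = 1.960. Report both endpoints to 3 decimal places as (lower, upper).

Fisher z: z_r = atanh(r) = ½·ln((1+(-0.708))/(1−(-0.708))) = -0.883162
SE(z) = 1/√(n−3) = 1/√77 = 0.113961
95% ⇒ z* = 1.960; margin = 1.960·0.113961 = 0.223364
CI on z-scale: (-1.106526, -0.659798)
Back-transform: tanh(-1.106526) = -0.802831, tanh(-0.659798) = -0.578229

(-0.803, -0.578)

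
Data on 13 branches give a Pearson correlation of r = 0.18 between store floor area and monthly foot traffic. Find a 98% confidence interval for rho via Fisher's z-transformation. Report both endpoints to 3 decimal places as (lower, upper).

(-0.503, 0.725)

z_r = atanh(0.18) = 0.181983;  SE = 1/√(n−3) = 1/√10 = 0.316228
z-limits: 0.181983 ± 2.326·0.316228 = 0.181983 ± 0.735546 = [-0.553563, 0.917529]
ρ-limits: (tanh -0.553563, tanh 0.917529) = (-0.503, 0.725)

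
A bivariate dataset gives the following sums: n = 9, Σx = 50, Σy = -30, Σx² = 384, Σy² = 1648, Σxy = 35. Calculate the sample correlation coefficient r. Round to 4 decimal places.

S_xy = nΣxy − ΣxΣy = 9·35 − 50·(-30) = 315 − (-1500) = 1815
S_xx = nΣx² − (Σx)² = 9·384 − 50² = 3456 − 2500 = 956
S_yy = nΣy² − (Σy)² = 9·1648 − (-30)² = 14832 − 900 = 13932
r = S_xy / √(S_xx·S_yy) = 1815 / √(956·13932) = 1815 / √13318992 = 1815 / 3649.5194 = 0.4973

0.4973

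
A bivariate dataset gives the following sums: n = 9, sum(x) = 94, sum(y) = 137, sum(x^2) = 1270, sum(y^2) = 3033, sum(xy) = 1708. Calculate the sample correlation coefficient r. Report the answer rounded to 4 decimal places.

S_xy = nΣxy − ΣxΣy = 9·1708 − 94·137 = 15372 − 12878 = 2494
S_xx = nΣx² − (Σx)² = 9·1270 − 94² = 11430 − 8836 = 2594
S_yy = nΣy² − (Σy)² = 9·3033 − 137² = 27297 − 18769 = 8528
r = S_xy / √(S_xx·S_yy) = 2494 / √(2594·8528) = 2494 / √22121632 = 2494 / 4703.3639 = 0.5303

0.5303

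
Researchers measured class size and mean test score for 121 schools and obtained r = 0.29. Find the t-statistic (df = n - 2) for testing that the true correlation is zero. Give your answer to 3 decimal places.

3.306

1 − r² = 1 − 0.0841 = 0.9159;  √(1−r²) = 0.957027
√(n−2) = √119 = 10.908712
t = r·√(n−2)/√(1−r²) = 0.29 · 10.908712 / 0.957027 = 3.306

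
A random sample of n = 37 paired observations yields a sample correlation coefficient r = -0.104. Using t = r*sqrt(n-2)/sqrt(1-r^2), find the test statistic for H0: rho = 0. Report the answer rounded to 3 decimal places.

-0.619

1 − r² = 1 − 0.010816 = 0.989184;  √(1−r²) = 0.994577
√(n−2) = √35 = 5.916080
t = r·√(n−2)/√(1−r²) = -0.104 · 5.916080 / 0.994577 = -0.619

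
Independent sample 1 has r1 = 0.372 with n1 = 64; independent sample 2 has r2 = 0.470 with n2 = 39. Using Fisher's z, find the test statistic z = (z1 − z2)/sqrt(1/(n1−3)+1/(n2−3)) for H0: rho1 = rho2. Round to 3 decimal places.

z1 = atanh(0.372) = 0.390742,  z2 = atanh(0.470) = 0.510070
SE = √(1/(n1−3) + 1/(n2−3)) = √(1/61 + 1/36) = √(0.0163934 + 0.0277778) = √0.0441712 = 0.210169
z = (z1 − z2)/SE = (0.390742 − 0.510070) / 0.210169 = -0.119328 / 0.210169 = -0.568

-0.568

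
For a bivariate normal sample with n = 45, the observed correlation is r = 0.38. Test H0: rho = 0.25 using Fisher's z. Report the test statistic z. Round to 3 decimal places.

0.937

Fisher z: atanh(0.38) = 0.400060, atanh(0.25) = 0.255413
z = (z_r − z_0)·√(n−3) = (0.400060 − 0.255413)·√42 = 0.144647 · 6.480741 = 0.937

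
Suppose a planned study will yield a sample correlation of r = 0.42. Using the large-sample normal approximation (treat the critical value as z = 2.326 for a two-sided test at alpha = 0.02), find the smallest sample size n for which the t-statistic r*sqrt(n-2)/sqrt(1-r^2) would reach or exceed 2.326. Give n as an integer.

28

r√(n−2)/√(1−r²) ≥ 2.326  ⇔  n−2 ≥ (2.326)²·(1−r²)/r²
(1−r²)/r² = (1−0.1764)/0.1764 = 4.6689
n ≥ 2 + 5.410276·4.6689 = 2 + 25.2600 = 27.2600
⌈27.2600⌉ = 28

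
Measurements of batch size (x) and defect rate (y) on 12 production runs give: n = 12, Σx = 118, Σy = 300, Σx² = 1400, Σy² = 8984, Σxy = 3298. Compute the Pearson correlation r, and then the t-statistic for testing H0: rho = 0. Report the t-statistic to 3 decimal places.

2.272

Numerator: nΣxy − (Σx)(Σy) = 12·3298 − (118)(300) = 4176
Denominator: √[(nΣx²−(Σx)²)(nΣy²−(Σy)²)]
  nΣx²−(Σx)² = 12·1400 − 13924 = 2876;  nΣy²−(Σy)² = 12·8984 − 90000 = 17808
  √(2876·17808) = √51215808 = 7156.5221
r = 4176 / 7156.5221 = 0.5835
t = r·√(n−2)/√(1−r²) = 0.5835·√10 / √(1−0.340472) = 1.845189 / 0.812113 = 2.272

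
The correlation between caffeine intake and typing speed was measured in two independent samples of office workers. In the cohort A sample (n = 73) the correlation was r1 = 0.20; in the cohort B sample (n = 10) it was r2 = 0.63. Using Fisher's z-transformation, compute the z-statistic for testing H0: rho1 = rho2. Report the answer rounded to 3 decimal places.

Fisher z-transforms: z1 = atanh(0.20) = 0.202733, z2 = atanh(0.63) = 0.741416; difference d = -0.538683
Var(d) = 1/70 + 1/7 = 0.0142857 + 0.1428571 = 0.1571428
z = d/√Var(d) = -0.538683 / √0.1571428 = -0.538683 / 0.396412 = -1.359

-1.359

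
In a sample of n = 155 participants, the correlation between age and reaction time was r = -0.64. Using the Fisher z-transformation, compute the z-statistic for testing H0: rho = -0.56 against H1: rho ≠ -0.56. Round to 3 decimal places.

Fisher z: atanh(-0.64) = -0.758174, atanh(-0.56) = -0.632833
z = (z_r − z_0)·√(n−3) = (-0.758174 − (-0.632833))·√152 = -0.125341 · 12.328828 = -1.545

-1.545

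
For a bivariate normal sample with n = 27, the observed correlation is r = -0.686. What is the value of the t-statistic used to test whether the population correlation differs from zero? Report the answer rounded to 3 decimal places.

1 − r² = 1 − 0.470596 = 0.529404;  √(1−r²) = 0.727602
√(n−2) = √25 = 5.000000
t = r·√(n−2)/√(1−r²) = -0.686 · 5.000000 / 0.727602 = -4.714

-4.714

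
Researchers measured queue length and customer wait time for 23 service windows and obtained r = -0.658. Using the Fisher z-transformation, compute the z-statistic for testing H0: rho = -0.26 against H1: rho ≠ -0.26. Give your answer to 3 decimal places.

z_r = atanh(-0.658) = -0.789278,  z_0 = atanh(-0.26) = -0.266108
SE = 1/√(n−3) = 1/√20 = 0.223607
z = (z_r − z_0)/SE = (-0.789278 − (-0.266108)) / 0.223607 = -0.523170 / 0.223607 = -2.340

-2.340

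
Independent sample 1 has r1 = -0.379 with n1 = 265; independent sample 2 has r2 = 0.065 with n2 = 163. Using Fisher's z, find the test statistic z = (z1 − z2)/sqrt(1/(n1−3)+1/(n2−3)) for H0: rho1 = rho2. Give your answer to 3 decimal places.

-4.624

Fisher z-transforms: z1 = atanh(-0.379) = -0.398891, z2 = atanh(0.065) = 0.065092; difference d = -0.463983
Var(d) = 1/262 + 1/160 = 0.0038168 + 0.0062500 = 0.0100668
z = d/√Var(d) = -0.463983 / √0.0100668 = -0.463983 / 0.100333 = -4.624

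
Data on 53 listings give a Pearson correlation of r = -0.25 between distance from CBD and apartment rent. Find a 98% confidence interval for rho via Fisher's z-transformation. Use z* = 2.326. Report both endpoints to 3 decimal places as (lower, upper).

Fisher z: z_r = atanh(r) = ½·ln((1+(-0.25))/(1−(-0.25))) = -0.255413
SE(z) = 1/√(n−3) = 1/√50 = 0.141421
98% ⇒ z* = 2.326; margin = 2.326·0.141421 = 0.328945
CI on z-scale: (-0.584358, 0.073532)
Back-transform: tanh(-0.584358) = -0.525826, tanh(0.073532) = 0.073400

(-0.526, 0.073)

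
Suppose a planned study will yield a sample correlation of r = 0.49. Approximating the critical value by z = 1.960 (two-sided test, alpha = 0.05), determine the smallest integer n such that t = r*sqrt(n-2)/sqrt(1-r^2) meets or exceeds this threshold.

15

r√(n−2)/√(1−r²) ≥ 1.960  ⇔  n−2 ≥ (1.960)²·(1−r²)/r²
(1−r²)/r² = (1−0.2401)/0.2401 = 3.1649
n ≥ 2 + 3.8416·3.1649 = 2 + 12.1583 = 14.1583
⌈14.1583⌉ = 15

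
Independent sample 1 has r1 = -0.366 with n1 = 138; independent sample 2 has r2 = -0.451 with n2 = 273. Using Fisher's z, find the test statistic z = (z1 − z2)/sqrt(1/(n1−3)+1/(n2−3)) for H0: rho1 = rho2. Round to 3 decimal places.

Fisher z-transforms: z1 = atanh(-0.366) = -0.383797, z2 = atanh(-0.451) = -0.485955; difference d = 0.102158
Var(d) = 1/135 + 1/270 = 0.0074074 + 0.0037037 = 0.0111111
z = d/√Var(d) = 0.102158 / √0.0111111 = 0.102158 / 0.105409 = 0.969

0.969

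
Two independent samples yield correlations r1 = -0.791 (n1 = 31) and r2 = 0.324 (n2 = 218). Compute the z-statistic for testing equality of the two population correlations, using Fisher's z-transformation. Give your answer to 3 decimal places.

-7.019

Fisher z-transforms: z1 = atanh(-0.791) = -1.074098, z2 = atanh(0.324) = 0.336110; difference d = -1.410208
Var(d) = 1/28 + 1/215 = 0.0357143 + 0.0046512 = 0.0403655
z = d/√Var(d) = -1.410208 / √0.0403655 = -1.410208 / 0.200912 = -7.019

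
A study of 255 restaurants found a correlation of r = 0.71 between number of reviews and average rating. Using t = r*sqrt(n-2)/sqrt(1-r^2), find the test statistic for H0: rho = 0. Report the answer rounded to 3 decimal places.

16.037

1 − r² = 1 − 0.5041 = 0.4959;  √(1−r²) = 0.704202
√(n−2) = √253 = 15.905974
t = r·√(n−2)/√(1−r²) = 0.71 · 15.905974 / 0.704202 = 16.037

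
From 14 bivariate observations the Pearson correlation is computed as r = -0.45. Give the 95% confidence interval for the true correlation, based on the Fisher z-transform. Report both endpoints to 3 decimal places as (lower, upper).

Fisher z: z_r = atanh(r) = ½·ln((1+(-0.45))/(1−(-0.45))) = -0.484700
SE(z) = 1/√(n−3) = 1/√11 = 0.301511
95% ⇒ z* = 1.960; margin = 1.960·0.301511 = 0.590962
CI on z-scale: (-1.075662, 0.106262)
Back-transform: tanh(-1.075662) = -0.791585, tanh(0.106262) = 0.105864

(-0.792, 0.106)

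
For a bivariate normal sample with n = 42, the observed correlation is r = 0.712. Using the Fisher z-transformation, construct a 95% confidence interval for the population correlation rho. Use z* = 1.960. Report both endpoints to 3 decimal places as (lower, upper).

z_r = atanh(0.712) = 0.891229;  SE = 1/√(n−3) = 1/√39 = 0.160128
z-limits: 0.891229 ± 1.960·0.160128 = 0.891229 ± 0.313851 = [0.577378, 1.205080]
ρ-limits: (tanh 0.577378, tanh 1.205080) = (0.521, 0.835)

(0.521, 0.835)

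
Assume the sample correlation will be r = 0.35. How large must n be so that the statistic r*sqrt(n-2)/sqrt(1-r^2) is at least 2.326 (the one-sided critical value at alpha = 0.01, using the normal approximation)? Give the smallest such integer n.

Need r·√(n−2)/√(1−r²) ≥ 2.326
√(n−2) ≥ 2.326·√(1−0.1225) / 0.35 = 2.326·0.936750 / 0.35 = 6.2254
n−2 ≥ 38.7556  ⇒  n ≥ 40.7556
Smallest integer n = 41

41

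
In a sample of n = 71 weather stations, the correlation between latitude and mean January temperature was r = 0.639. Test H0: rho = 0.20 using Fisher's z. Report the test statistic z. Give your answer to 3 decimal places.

Fisher z: atanh(0.639) = 0.756482, atanh(0.20) = 0.202733
z = (z_r − z_0)·√(n−3) = (0.756482 − 0.202733)·√68 = 0.553749 · 8.246211 = 4.566

4.566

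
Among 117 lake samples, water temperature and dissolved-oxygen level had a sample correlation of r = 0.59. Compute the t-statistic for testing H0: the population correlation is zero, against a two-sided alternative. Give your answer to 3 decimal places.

1 − r² = 1 − 0.3481 = 0.6519;  √(1−r²) = 0.807403
√(n−2) = √115 = 10.723805
t = r·√(n−2)/√(1−r²) = 0.59 · 10.723805 / 0.807403 = 7.836

7.836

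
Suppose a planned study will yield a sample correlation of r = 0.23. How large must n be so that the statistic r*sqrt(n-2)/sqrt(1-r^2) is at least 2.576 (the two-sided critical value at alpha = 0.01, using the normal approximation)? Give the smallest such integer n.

121

Need r·√(n−2)/√(1−r²) ≥ 2.576
√(n−2) ≥ 2.576·√(1−0.0529) / 0.23 = 2.576·0.973191 / 0.23 = 10.8997
n−2 ≥ 118.8035  ⇒  n ≥ 120.8035
Smallest integer n = 121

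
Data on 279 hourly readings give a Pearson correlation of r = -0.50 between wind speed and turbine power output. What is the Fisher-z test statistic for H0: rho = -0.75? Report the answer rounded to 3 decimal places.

7.038

Fisher z: atanh(-0.50) = -0.549306, atanh(-0.75) = -0.972955
z = (z_r − z_0)·√(n−3) = (-0.549306 − (-0.972955))·√276 = 0.423649 · 16.613248 = 7.038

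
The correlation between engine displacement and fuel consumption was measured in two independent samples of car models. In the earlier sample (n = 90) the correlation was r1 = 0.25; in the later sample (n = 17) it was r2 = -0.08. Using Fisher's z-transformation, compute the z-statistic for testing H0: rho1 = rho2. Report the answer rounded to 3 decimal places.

Fisher z-transforms: z1 = atanh(0.25) = 0.255413, z2 = atanh(-0.08) = -0.080171; difference d = 0.335584
Var(d) = 1/87 + 1/14 = 0.0114943 + 0.0714286 = 0.0829229
z = d/√Var(d) = 0.335584 / √0.0829229 = 0.335584 / 0.287963 = 1.165

1.165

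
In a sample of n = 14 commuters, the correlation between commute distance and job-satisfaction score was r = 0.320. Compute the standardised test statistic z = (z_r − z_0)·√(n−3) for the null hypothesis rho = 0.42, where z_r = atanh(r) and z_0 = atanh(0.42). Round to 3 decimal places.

z_r = atanh(0.320) = 0.331647,  z_0 = atanh(0.42) = 0.447692
SE = 1/√(n−3) = 1/√11 = 0.301511
z = (z_r − z_0)/SE = (0.331647 − 0.447692) / 0.301511 = -0.116045 / 0.301511 = -0.385

-0.385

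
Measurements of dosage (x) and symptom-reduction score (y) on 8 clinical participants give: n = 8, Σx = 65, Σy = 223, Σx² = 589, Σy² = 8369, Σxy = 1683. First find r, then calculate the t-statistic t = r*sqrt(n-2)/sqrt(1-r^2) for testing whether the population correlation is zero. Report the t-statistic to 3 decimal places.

S_xy = nΣxy − ΣxΣy = 8·1683 − 65·223 = 13464 − 14495 = -1031
S_xx = nΣx² − (Σx)² = 8·589 − 65² = 4712 − 4225 = 487
S_yy = nΣy² − (Σy)² = 8·8369 − 223² = 66952 − 49729 = 17223
r = S_xy / √(S_xx·S_yy) = -1031 / √(487·17223) = -1031 / √8387601 = -1031 / 2896.1355 = -0.3560
t = r·√(n−2)/√(1−r²) = -0.3560·√6 / √(1−0.126736) = -0.872018 / 0.934486 = -0.933

-0.933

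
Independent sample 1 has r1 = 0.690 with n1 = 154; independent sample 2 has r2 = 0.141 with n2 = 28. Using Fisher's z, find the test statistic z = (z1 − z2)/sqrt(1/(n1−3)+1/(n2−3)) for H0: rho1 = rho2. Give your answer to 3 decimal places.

3.270

Fisher z-transforms: z1 = atanh(0.690) = 0.847956, z2 = atanh(0.141) = 0.141946; difference d = 0.706010
Var(d) = 1/151 + 1/25 = 0.0066225 + 0.0400000 = 0.0466225
z = d/√Var(d) = 0.706010 / √0.0466225 = 0.706010 / 0.215922 = 3.270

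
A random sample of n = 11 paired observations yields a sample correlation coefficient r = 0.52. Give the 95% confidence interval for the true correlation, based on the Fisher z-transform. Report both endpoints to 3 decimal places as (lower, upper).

(-0.116, 0.854)

z_r = atanh(0.52) = 0.576340;  SE = 1/√(n−3) = 1/√8 = 0.353553
z-limits: 0.576340 ± 1.960·0.353553 = 0.576340 ± 0.692964 = [-0.116624, 1.269304]
ρ-limits: (tanh -0.116624, tanh 1.269304) = (-0.116, 0.854)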